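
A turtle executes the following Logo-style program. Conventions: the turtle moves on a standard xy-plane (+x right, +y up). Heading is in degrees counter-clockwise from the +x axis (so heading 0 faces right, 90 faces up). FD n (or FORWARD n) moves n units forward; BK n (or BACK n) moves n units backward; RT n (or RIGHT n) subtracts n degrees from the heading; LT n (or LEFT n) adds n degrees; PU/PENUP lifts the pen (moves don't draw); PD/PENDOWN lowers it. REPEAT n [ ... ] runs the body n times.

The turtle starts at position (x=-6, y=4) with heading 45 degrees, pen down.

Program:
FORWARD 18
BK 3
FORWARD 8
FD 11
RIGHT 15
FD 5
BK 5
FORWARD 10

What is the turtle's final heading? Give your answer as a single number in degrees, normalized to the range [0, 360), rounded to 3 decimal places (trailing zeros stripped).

Executing turtle program step by step:
Start: pos=(-6,4), heading=45, pen down
FD 18: (-6,4) -> (6.728,16.728) [heading=45, draw]
BK 3: (6.728,16.728) -> (4.607,14.607) [heading=45, draw]
FD 8: (4.607,14.607) -> (10.263,20.263) [heading=45, draw]
FD 11: (10.263,20.263) -> (18.042,28.042) [heading=45, draw]
RT 15: heading 45 -> 30
FD 5: (18.042,28.042) -> (22.372,30.542) [heading=30, draw]
BK 5: (22.372,30.542) -> (18.042,28.042) [heading=30, draw]
FD 10: (18.042,28.042) -> (26.702,33.042) [heading=30, draw]
Final: pos=(26.702,33.042), heading=30, 7 segment(s) drawn

Answer: 30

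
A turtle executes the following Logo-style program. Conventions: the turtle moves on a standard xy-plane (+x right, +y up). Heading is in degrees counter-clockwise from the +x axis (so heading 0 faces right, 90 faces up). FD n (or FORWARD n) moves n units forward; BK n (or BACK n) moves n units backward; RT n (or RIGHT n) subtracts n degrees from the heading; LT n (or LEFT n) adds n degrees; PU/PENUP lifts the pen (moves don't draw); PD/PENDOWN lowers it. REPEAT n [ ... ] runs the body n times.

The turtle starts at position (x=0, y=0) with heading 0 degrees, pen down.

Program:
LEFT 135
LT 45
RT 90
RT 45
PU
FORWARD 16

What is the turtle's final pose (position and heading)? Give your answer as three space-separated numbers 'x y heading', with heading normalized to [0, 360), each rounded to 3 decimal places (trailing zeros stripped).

Answer: 11.314 11.314 45

Derivation:
Executing turtle program step by step:
Start: pos=(0,0), heading=0, pen down
LT 135: heading 0 -> 135
LT 45: heading 135 -> 180
RT 90: heading 180 -> 90
RT 45: heading 90 -> 45
PU: pen up
FD 16: (0,0) -> (11.314,11.314) [heading=45, move]
Final: pos=(11.314,11.314), heading=45, 0 segment(s) drawn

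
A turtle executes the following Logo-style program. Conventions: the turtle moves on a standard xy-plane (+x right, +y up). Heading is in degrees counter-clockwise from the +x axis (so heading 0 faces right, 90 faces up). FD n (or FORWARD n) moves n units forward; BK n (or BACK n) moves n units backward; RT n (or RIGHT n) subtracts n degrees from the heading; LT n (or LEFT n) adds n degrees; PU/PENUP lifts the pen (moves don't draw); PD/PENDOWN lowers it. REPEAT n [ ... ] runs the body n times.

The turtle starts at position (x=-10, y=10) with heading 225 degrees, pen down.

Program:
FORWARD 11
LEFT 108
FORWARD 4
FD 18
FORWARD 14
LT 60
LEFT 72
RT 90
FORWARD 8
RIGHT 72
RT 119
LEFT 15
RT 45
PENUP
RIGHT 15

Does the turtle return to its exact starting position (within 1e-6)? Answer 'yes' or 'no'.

Answer: no

Derivation:
Executing turtle program step by step:
Start: pos=(-10,10), heading=225, pen down
FD 11: (-10,10) -> (-17.778,2.222) [heading=225, draw]
LT 108: heading 225 -> 333
FD 4: (-17.778,2.222) -> (-14.214,0.406) [heading=333, draw]
FD 18: (-14.214,0.406) -> (1.824,-7.766) [heading=333, draw]
FD 14: (1.824,-7.766) -> (14.298,-14.122) [heading=333, draw]
LT 60: heading 333 -> 33
LT 72: heading 33 -> 105
RT 90: heading 105 -> 15
FD 8: (14.298,-14.122) -> (22.025,-12.051) [heading=15, draw]
RT 72: heading 15 -> 303
RT 119: heading 303 -> 184
LT 15: heading 184 -> 199
RT 45: heading 199 -> 154
PU: pen up
RT 15: heading 154 -> 139
Final: pos=(22.025,-12.051), heading=139, 5 segment(s) drawn

Start position: (-10, 10)
Final position: (22.025, -12.051)
Distance = 38.883; >= 1e-6 -> NOT closed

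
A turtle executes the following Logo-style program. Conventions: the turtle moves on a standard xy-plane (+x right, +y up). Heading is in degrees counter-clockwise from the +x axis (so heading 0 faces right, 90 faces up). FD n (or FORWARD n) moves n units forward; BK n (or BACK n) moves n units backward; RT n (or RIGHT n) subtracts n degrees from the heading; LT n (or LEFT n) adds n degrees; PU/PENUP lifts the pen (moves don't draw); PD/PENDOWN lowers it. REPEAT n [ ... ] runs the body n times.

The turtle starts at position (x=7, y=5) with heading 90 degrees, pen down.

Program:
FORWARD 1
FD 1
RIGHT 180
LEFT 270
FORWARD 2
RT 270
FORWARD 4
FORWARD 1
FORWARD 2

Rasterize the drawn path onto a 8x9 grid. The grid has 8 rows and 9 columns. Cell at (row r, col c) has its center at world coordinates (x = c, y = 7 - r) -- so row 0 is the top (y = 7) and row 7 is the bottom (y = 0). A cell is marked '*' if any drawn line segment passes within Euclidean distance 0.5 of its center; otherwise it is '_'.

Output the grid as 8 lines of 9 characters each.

Segment 0: (7,5) -> (7,6)
Segment 1: (7,6) -> (7,7)
Segment 2: (7,7) -> (5,7)
Segment 3: (5,7) -> (5,3)
Segment 4: (5,3) -> (5,2)
Segment 5: (5,2) -> (5,0)

Answer: _____***_
_____*_*_
_____*_*_
_____*___
_____*___
_____*___
_____*___
_____*___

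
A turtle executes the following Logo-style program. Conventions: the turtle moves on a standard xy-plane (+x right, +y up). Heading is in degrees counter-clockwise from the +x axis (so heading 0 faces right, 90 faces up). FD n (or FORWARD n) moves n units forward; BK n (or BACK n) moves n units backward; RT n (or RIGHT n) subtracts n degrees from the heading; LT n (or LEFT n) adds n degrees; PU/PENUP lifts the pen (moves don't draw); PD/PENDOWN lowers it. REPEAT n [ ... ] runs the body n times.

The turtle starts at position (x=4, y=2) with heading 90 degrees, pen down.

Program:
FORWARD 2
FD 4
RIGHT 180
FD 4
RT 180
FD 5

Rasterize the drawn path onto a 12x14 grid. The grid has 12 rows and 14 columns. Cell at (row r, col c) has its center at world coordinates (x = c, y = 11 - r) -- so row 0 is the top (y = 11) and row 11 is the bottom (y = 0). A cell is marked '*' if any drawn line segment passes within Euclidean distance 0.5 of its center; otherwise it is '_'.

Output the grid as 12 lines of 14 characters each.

Answer: ______________
______________
____*_________
____*_________
____*_________
____*_________
____*_________
____*_________
____*_________
____*_________
______________
______________

Derivation:
Segment 0: (4,2) -> (4,4)
Segment 1: (4,4) -> (4,8)
Segment 2: (4,8) -> (4,4)
Segment 3: (4,4) -> (4,9)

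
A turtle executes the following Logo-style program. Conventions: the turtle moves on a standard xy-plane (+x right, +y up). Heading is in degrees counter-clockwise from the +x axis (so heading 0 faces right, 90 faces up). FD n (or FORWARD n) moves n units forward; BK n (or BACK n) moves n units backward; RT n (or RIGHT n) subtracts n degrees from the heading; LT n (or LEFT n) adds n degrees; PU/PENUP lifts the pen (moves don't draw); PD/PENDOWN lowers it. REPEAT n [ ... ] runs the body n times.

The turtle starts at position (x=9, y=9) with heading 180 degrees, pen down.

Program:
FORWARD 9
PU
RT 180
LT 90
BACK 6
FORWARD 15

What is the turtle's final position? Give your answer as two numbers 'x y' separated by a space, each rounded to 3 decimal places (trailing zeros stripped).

Executing turtle program step by step:
Start: pos=(9,9), heading=180, pen down
FD 9: (9,9) -> (0,9) [heading=180, draw]
PU: pen up
RT 180: heading 180 -> 0
LT 90: heading 0 -> 90
BK 6: (0,9) -> (0,3) [heading=90, move]
FD 15: (0,3) -> (0,18) [heading=90, move]
Final: pos=(0,18), heading=90, 1 segment(s) drawn

Answer: 0 18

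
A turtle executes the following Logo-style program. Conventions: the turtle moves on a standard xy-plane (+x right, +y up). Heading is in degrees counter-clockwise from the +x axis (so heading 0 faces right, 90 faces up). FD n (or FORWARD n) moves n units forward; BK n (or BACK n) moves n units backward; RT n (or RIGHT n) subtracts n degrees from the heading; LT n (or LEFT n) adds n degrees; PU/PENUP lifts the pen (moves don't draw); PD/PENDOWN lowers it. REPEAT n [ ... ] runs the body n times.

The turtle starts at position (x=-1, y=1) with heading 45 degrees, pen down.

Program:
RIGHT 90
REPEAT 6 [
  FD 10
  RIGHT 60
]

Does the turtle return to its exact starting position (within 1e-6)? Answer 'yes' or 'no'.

Answer: yes

Derivation:
Executing turtle program step by step:
Start: pos=(-1,1), heading=45, pen down
RT 90: heading 45 -> 315
REPEAT 6 [
  -- iteration 1/6 --
  FD 10: (-1,1) -> (6.071,-6.071) [heading=315, draw]
  RT 60: heading 315 -> 255
  -- iteration 2/6 --
  FD 10: (6.071,-6.071) -> (3.483,-15.73) [heading=255, draw]
  RT 60: heading 255 -> 195
  -- iteration 3/6 --
  FD 10: (3.483,-15.73) -> (-6.176,-18.319) [heading=195, draw]
  RT 60: heading 195 -> 135
  -- iteration 4/6 --
  FD 10: (-6.176,-18.319) -> (-13.247,-11.247) [heading=135, draw]
  RT 60: heading 135 -> 75
  -- iteration 5/6 --
  FD 10: (-13.247,-11.247) -> (-10.659,-1.588) [heading=75, draw]
  RT 60: heading 75 -> 15
  -- iteration 6/6 --
  FD 10: (-10.659,-1.588) -> (-1,1) [heading=15, draw]
  RT 60: heading 15 -> 315
]
Final: pos=(-1,1), heading=315, 6 segment(s) drawn

Start position: (-1, 1)
Final position: (-1, 1)
Distance = 0; < 1e-6 -> CLOSED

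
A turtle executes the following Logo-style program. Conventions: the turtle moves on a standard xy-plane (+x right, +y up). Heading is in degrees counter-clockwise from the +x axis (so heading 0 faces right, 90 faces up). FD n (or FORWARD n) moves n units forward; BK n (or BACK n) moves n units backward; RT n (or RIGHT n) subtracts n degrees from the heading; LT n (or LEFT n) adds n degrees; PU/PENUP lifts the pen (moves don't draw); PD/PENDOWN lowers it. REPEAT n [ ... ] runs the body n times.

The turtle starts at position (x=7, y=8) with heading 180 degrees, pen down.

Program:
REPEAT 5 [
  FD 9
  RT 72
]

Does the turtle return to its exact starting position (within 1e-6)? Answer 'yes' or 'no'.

Executing turtle program step by step:
Start: pos=(7,8), heading=180, pen down
REPEAT 5 [
  -- iteration 1/5 --
  FD 9: (7,8) -> (-2,8) [heading=180, draw]
  RT 72: heading 180 -> 108
  -- iteration 2/5 --
  FD 9: (-2,8) -> (-4.781,16.56) [heading=108, draw]
  RT 72: heading 108 -> 36
  -- iteration 3/5 --
  FD 9: (-4.781,16.56) -> (2.5,21.85) [heading=36, draw]
  RT 72: heading 36 -> 324
  -- iteration 4/5 --
  FD 9: (2.5,21.85) -> (9.781,16.56) [heading=324, draw]
  RT 72: heading 324 -> 252
  -- iteration 5/5 --
  FD 9: (9.781,16.56) -> (7,8) [heading=252, draw]
  RT 72: heading 252 -> 180
]
Final: pos=(7,8), heading=180, 5 segment(s) drawn

Start position: (7, 8)
Final position: (7, 8)
Distance = 0; < 1e-6 -> CLOSED

Answer: yes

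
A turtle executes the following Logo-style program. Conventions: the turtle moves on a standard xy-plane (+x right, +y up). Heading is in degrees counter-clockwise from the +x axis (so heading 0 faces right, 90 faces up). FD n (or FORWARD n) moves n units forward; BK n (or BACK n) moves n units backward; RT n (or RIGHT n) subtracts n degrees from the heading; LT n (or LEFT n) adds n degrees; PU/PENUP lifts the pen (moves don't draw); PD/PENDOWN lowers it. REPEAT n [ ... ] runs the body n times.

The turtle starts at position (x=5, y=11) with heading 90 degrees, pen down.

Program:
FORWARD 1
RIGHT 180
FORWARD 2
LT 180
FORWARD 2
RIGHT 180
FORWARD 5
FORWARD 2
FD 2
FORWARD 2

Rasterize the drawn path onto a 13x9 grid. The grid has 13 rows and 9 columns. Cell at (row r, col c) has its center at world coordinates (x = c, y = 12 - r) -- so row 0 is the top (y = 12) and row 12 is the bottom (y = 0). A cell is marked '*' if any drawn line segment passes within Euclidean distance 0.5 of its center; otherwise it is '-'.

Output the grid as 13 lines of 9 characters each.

Answer: -----*---
-----*---
-----*---
-----*---
-----*---
-----*---
-----*---
-----*---
-----*---
-----*---
-----*---
-----*---
---------

Derivation:
Segment 0: (5,11) -> (5,12)
Segment 1: (5,12) -> (5,10)
Segment 2: (5,10) -> (5,12)
Segment 3: (5,12) -> (5,7)
Segment 4: (5,7) -> (5,5)
Segment 5: (5,5) -> (5,3)
Segment 6: (5,3) -> (5,1)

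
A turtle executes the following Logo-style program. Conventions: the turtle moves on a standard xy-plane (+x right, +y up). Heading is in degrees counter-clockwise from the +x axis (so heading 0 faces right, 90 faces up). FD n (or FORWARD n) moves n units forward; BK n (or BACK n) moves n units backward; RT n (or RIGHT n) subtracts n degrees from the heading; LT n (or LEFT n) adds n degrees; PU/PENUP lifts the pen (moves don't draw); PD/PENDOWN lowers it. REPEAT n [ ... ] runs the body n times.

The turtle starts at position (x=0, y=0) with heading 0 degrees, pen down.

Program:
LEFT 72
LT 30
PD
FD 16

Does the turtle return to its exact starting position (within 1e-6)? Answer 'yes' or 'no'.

Executing turtle program step by step:
Start: pos=(0,0), heading=0, pen down
LT 72: heading 0 -> 72
LT 30: heading 72 -> 102
PD: pen down
FD 16: (0,0) -> (-3.327,15.65) [heading=102, draw]
Final: pos=(-3.327,15.65), heading=102, 1 segment(s) drawn

Start position: (0, 0)
Final position: (-3.327, 15.65)
Distance = 16; >= 1e-6 -> NOT closed

Answer: no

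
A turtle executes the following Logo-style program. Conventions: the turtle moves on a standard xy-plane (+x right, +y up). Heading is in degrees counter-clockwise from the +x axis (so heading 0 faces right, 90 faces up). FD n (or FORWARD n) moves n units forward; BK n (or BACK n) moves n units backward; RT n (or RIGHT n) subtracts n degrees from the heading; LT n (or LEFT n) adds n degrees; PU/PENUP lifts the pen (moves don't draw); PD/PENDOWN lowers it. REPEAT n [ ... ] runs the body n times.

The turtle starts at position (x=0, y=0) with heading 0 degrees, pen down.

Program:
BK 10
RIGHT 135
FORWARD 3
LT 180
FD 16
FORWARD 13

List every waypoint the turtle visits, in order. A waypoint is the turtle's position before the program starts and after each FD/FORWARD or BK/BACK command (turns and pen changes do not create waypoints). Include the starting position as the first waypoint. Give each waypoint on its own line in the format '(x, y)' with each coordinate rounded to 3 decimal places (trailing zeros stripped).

Answer: (0, 0)
(-10, 0)
(-12.121, -2.121)
(-0.808, 9.192)
(8.385, 18.385)

Derivation:
Executing turtle program step by step:
Start: pos=(0,0), heading=0, pen down
BK 10: (0,0) -> (-10,0) [heading=0, draw]
RT 135: heading 0 -> 225
FD 3: (-10,0) -> (-12.121,-2.121) [heading=225, draw]
LT 180: heading 225 -> 45
FD 16: (-12.121,-2.121) -> (-0.808,9.192) [heading=45, draw]
FD 13: (-0.808,9.192) -> (8.385,18.385) [heading=45, draw]
Final: pos=(8.385,18.385), heading=45, 4 segment(s) drawn
Waypoints (5 total):
(0, 0)
(-10, 0)
(-12.121, -2.121)
(-0.808, 9.192)
(8.385, 18.385)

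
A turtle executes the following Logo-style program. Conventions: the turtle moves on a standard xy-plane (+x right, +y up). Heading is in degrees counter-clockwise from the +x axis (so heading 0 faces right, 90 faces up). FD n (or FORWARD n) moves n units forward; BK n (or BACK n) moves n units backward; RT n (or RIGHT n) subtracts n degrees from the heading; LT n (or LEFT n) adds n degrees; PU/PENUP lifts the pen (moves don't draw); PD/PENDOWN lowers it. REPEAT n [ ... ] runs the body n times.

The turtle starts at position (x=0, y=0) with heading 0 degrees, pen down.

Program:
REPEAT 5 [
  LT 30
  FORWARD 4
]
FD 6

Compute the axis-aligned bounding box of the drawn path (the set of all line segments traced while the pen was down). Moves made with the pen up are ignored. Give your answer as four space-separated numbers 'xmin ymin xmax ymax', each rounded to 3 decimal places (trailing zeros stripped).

Executing turtle program step by step:
Start: pos=(0,0), heading=0, pen down
REPEAT 5 [
  -- iteration 1/5 --
  LT 30: heading 0 -> 30
  FD 4: (0,0) -> (3.464,2) [heading=30, draw]
  -- iteration 2/5 --
  LT 30: heading 30 -> 60
  FD 4: (3.464,2) -> (5.464,5.464) [heading=60, draw]
  -- iteration 3/5 --
  LT 30: heading 60 -> 90
  FD 4: (5.464,5.464) -> (5.464,9.464) [heading=90, draw]
  -- iteration 4/5 --
  LT 30: heading 90 -> 120
  FD 4: (5.464,9.464) -> (3.464,12.928) [heading=120, draw]
  -- iteration 5/5 --
  LT 30: heading 120 -> 150
  FD 4: (3.464,12.928) -> (0,14.928) [heading=150, draw]
]
FD 6: (0,14.928) -> (-5.196,17.928) [heading=150, draw]
Final: pos=(-5.196,17.928), heading=150, 6 segment(s) drawn

Segment endpoints: x in {-5.196, 0, 0, 3.464, 3.464, 5.464}, y in {0, 2, 5.464, 9.464, 12.928, 14.928, 17.928}
xmin=-5.196, ymin=0, xmax=5.464, ymax=17.928

Answer: -5.196 0 5.464 17.928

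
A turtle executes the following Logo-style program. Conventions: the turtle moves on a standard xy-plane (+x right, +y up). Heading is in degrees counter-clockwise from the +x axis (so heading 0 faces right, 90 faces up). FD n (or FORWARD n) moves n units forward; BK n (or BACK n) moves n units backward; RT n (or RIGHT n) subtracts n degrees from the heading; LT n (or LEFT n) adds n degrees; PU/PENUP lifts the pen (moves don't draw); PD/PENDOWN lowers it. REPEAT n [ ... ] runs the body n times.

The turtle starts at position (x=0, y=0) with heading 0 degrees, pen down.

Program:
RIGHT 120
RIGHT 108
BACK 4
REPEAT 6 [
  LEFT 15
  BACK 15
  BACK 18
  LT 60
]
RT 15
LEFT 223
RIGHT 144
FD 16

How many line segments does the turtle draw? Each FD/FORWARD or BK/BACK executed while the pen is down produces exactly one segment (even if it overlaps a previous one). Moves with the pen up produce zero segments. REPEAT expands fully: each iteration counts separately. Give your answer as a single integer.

Answer: 14

Derivation:
Executing turtle program step by step:
Start: pos=(0,0), heading=0, pen down
RT 120: heading 0 -> 240
RT 108: heading 240 -> 132
BK 4: (0,0) -> (2.677,-2.973) [heading=132, draw]
REPEAT 6 [
  -- iteration 1/6 --
  LT 15: heading 132 -> 147
  BK 15: (2.677,-2.973) -> (15.257,-11.142) [heading=147, draw]
  BK 18: (15.257,-11.142) -> (30.353,-20.946) [heading=147, draw]
  LT 60: heading 147 -> 207
  -- iteration 2/6 --
  LT 15: heading 207 -> 222
  BK 15: (30.353,-20.946) -> (41.5,-10.909) [heading=222, draw]
  BK 18: (41.5,-10.909) -> (54.876,1.136) [heading=222, draw]
  LT 60: heading 222 -> 282
  -- iteration 3/6 --
  LT 15: heading 282 -> 297
  BK 15: (54.876,1.136) -> (48.067,14.501) [heading=297, draw]
  BK 18: (48.067,14.501) -> (39.895,30.539) [heading=297, draw]
  LT 60: heading 297 -> 357
  -- iteration 4/6 --
  LT 15: heading 357 -> 12
  BK 15: (39.895,30.539) -> (25.223,27.42) [heading=12, draw]
  BK 18: (25.223,27.42) -> (7.616,23.678) [heading=12, draw]
  LT 60: heading 12 -> 72
  -- iteration 5/6 --
  LT 15: heading 72 -> 87
  BK 15: (7.616,23.678) -> (6.831,8.698) [heading=87, draw]
  BK 18: (6.831,8.698) -> (5.889,-9.277) [heading=87, draw]
  LT 60: heading 87 -> 147
  -- iteration 6/6 --
  LT 15: heading 147 -> 162
  BK 15: (5.889,-9.277) -> (20.155,-13.912) [heading=162, draw]
  BK 18: (20.155,-13.912) -> (37.274,-19.475) [heading=162, draw]
  LT 60: heading 162 -> 222
]
RT 15: heading 222 -> 207
LT 223: heading 207 -> 70
RT 144: heading 70 -> 286
FD 16: (37.274,-19.475) -> (41.684,-34.855) [heading=286, draw]
Final: pos=(41.684,-34.855), heading=286, 14 segment(s) drawn
Segments drawn: 14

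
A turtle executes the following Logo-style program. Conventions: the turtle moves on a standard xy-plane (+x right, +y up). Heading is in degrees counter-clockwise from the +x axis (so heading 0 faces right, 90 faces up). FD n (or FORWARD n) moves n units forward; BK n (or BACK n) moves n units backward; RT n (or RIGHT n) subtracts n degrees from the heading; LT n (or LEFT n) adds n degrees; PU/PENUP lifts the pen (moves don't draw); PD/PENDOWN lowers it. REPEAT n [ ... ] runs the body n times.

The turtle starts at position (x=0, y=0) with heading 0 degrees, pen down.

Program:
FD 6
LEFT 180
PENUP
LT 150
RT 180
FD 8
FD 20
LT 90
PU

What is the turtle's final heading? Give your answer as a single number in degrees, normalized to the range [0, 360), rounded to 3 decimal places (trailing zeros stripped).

Answer: 240

Derivation:
Executing turtle program step by step:
Start: pos=(0,0), heading=0, pen down
FD 6: (0,0) -> (6,0) [heading=0, draw]
LT 180: heading 0 -> 180
PU: pen up
LT 150: heading 180 -> 330
RT 180: heading 330 -> 150
FD 8: (6,0) -> (-0.928,4) [heading=150, move]
FD 20: (-0.928,4) -> (-18.249,14) [heading=150, move]
LT 90: heading 150 -> 240
PU: pen up
Final: pos=(-18.249,14), heading=240, 1 segment(s) drawn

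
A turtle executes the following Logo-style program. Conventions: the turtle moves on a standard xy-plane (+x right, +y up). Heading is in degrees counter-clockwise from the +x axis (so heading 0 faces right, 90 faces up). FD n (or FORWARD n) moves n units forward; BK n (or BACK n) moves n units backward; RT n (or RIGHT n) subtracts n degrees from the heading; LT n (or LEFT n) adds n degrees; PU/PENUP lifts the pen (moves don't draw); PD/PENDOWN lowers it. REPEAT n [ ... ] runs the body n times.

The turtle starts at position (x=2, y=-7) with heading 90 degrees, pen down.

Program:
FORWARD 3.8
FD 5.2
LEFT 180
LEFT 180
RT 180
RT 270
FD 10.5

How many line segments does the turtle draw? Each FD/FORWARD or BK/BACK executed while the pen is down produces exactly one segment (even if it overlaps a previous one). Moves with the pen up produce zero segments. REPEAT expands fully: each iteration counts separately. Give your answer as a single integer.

Answer: 3

Derivation:
Executing turtle program step by step:
Start: pos=(2,-7), heading=90, pen down
FD 3.8: (2,-7) -> (2,-3.2) [heading=90, draw]
FD 5.2: (2,-3.2) -> (2,2) [heading=90, draw]
LT 180: heading 90 -> 270
LT 180: heading 270 -> 90
RT 180: heading 90 -> 270
RT 270: heading 270 -> 0
FD 10.5: (2,2) -> (12.5,2) [heading=0, draw]
Final: pos=(12.5,2), heading=0, 3 segment(s) drawn
Segments drawn: 3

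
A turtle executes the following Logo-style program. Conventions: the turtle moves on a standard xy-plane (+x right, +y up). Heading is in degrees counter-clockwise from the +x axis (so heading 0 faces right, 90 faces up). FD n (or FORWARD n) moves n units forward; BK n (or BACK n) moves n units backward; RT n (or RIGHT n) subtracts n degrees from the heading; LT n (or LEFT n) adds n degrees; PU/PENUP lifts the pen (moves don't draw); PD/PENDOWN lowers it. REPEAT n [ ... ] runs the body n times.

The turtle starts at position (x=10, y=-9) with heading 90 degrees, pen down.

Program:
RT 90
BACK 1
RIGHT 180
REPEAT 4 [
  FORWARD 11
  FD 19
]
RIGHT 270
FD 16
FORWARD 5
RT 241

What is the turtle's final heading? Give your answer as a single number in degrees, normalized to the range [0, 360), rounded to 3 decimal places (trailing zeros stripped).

Executing turtle program step by step:
Start: pos=(10,-9), heading=90, pen down
RT 90: heading 90 -> 0
BK 1: (10,-9) -> (9,-9) [heading=0, draw]
RT 180: heading 0 -> 180
REPEAT 4 [
  -- iteration 1/4 --
  FD 11: (9,-9) -> (-2,-9) [heading=180, draw]
  FD 19: (-2,-9) -> (-21,-9) [heading=180, draw]
  -- iteration 2/4 --
  FD 11: (-21,-9) -> (-32,-9) [heading=180, draw]
  FD 19: (-32,-9) -> (-51,-9) [heading=180, draw]
  -- iteration 3/4 --
  FD 11: (-51,-9) -> (-62,-9) [heading=180, draw]
  FD 19: (-62,-9) -> (-81,-9) [heading=180, draw]
  -- iteration 4/4 --
  FD 11: (-81,-9) -> (-92,-9) [heading=180, draw]
  FD 19: (-92,-9) -> (-111,-9) [heading=180, draw]
]
RT 270: heading 180 -> 270
FD 16: (-111,-9) -> (-111,-25) [heading=270, draw]
FD 5: (-111,-25) -> (-111,-30) [heading=270, draw]
RT 241: heading 270 -> 29
Final: pos=(-111,-30), heading=29, 11 segment(s) drawn

Answer: 29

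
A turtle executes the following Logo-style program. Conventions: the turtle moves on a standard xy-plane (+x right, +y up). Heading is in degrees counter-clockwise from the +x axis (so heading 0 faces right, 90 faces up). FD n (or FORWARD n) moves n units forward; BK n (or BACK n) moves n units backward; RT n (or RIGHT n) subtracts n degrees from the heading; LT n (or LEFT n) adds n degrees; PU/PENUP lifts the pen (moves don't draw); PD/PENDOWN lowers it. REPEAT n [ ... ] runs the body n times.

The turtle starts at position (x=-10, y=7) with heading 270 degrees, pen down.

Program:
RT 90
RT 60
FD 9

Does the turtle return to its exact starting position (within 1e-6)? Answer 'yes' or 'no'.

Executing turtle program step by step:
Start: pos=(-10,7), heading=270, pen down
RT 90: heading 270 -> 180
RT 60: heading 180 -> 120
FD 9: (-10,7) -> (-14.5,14.794) [heading=120, draw]
Final: pos=(-14.5,14.794), heading=120, 1 segment(s) drawn

Start position: (-10, 7)
Final position: (-14.5, 14.794)
Distance = 9; >= 1e-6 -> NOT closed

Answer: no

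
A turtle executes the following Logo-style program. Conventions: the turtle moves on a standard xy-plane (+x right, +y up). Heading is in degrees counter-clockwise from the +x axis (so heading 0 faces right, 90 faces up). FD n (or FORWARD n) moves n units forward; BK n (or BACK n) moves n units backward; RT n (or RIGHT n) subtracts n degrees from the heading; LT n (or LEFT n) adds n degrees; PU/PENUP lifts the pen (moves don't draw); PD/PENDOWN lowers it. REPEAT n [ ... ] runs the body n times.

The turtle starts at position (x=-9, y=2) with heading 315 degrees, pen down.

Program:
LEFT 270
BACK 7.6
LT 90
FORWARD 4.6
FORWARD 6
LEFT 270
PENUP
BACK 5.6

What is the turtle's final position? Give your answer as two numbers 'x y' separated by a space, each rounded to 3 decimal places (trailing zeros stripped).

Executing turtle program step by step:
Start: pos=(-9,2), heading=315, pen down
LT 270: heading 315 -> 225
BK 7.6: (-9,2) -> (-3.626,7.374) [heading=225, draw]
LT 90: heading 225 -> 315
FD 4.6: (-3.626,7.374) -> (-0.373,4.121) [heading=315, draw]
FD 6: (-0.373,4.121) -> (3.869,-0.121) [heading=315, draw]
LT 270: heading 315 -> 225
PU: pen up
BK 5.6: (3.869,-0.121) -> (7.829,3.838) [heading=225, move]
Final: pos=(7.829,3.838), heading=225, 3 segment(s) drawn

Answer: 7.829 3.838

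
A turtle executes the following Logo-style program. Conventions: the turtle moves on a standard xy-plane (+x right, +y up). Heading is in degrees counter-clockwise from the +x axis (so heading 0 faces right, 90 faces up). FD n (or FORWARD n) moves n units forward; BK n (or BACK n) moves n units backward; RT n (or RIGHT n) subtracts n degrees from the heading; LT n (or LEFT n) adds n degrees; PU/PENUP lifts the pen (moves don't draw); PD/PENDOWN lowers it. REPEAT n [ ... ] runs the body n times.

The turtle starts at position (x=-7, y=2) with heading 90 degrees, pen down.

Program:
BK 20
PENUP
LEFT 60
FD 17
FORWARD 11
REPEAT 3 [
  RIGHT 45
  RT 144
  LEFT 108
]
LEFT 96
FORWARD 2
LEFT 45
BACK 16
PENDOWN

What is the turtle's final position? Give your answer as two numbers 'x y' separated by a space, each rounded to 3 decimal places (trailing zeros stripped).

Executing turtle program step by step:
Start: pos=(-7,2), heading=90, pen down
BK 20: (-7,2) -> (-7,-18) [heading=90, draw]
PU: pen up
LT 60: heading 90 -> 150
FD 17: (-7,-18) -> (-21.722,-9.5) [heading=150, move]
FD 11: (-21.722,-9.5) -> (-31.249,-4) [heading=150, move]
REPEAT 3 [
  -- iteration 1/3 --
  RT 45: heading 150 -> 105
  RT 144: heading 105 -> 321
  LT 108: heading 321 -> 69
  -- iteration 2/3 --
  RT 45: heading 69 -> 24
  RT 144: heading 24 -> 240
  LT 108: heading 240 -> 348
  -- iteration 3/3 --
  RT 45: heading 348 -> 303
  RT 144: heading 303 -> 159
  LT 108: heading 159 -> 267
]
LT 96: heading 267 -> 3
FD 2: (-31.249,-4) -> (-29.251,-3.895) [heading=3, move]
LT 45: heading 3 -> 48
BK 16: (-29.251,-3.895) -> (-39.958,-15.786) [heading=48, move]
PD: pen down
Final: pos=(-39.958,-15.786), heading=48, 1 segment(s) drawn

Answer: -39.958 -15.786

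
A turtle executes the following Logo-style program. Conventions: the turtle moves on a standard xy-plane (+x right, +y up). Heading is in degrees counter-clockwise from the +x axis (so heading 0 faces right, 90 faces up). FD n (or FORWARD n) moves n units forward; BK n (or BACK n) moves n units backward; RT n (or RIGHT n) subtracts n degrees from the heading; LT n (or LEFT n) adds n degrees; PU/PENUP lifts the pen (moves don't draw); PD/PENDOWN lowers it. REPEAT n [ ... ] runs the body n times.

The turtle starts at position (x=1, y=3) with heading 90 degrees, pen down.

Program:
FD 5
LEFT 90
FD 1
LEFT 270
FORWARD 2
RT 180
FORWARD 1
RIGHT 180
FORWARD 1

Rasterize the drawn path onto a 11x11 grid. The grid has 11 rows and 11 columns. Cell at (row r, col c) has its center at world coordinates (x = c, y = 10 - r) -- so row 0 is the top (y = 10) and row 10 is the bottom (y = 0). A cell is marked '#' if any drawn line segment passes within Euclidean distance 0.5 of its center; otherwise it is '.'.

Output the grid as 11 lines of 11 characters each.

Answer: #..........
#..........
##.........
.#.........
.#.........
.#.........
.#.........
.#.........
...........
...........
...........

Derivation:
Segment 0: (1,3) -> (1,8)
Segment 1: (1,8) -> (0,8)
Segment 2: (0,8) -> (0,10)
Segment 3: (0,10) -> (0,9)
Segment 4: (0,9) -> (0,10)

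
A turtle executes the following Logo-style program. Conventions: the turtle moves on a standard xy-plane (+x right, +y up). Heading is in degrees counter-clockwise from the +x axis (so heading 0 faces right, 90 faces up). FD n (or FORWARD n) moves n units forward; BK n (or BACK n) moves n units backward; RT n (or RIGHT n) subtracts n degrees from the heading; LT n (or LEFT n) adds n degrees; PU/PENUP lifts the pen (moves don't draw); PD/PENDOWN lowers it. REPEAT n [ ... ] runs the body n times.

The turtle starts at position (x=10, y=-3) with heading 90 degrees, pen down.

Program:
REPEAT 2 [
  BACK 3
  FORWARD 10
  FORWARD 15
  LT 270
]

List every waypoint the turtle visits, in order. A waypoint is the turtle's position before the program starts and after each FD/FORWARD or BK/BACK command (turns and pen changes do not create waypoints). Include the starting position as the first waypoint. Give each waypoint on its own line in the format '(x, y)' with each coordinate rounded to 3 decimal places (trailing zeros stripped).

Executing turtle program step by step:
Start: pos=(10,-3), heading=90, pen down
REPEAT 2 [
  -- iteration 1/2 --
  BK 3: (10,-3) -> (10,-6) [heading=90, draw]
  FD 10: (10,-6) -> (10,4) [heading=90, draw]
  FD 15: (10,4) -> (10,19) [heading=90, draw]
  LT 270: heading 90 -> 0
  -- iteration 2/2 --
  BK 3: (10,19) -> (7,19) [heading=0, draw]
  FD 10: (7,19) -> (17,19) [heading=0, draw]
  FD 15: (17,19) -> (32,19) [heading=0, draw]
  LT 270: heading 0 -> 270
]
Final: pos=(32,19), heading=270, 6 segment(s) drawn
Waypoints (7 total):
(10, -3)
(10, -6)
(10, 4)
(10, 19)
(7, 19)
(17, 19)
(32, 19)

Answer: (10, -3)
(10, -6)
(10, 4)
(10, 19)
(7, 19)
(17, 19)
(32, 19)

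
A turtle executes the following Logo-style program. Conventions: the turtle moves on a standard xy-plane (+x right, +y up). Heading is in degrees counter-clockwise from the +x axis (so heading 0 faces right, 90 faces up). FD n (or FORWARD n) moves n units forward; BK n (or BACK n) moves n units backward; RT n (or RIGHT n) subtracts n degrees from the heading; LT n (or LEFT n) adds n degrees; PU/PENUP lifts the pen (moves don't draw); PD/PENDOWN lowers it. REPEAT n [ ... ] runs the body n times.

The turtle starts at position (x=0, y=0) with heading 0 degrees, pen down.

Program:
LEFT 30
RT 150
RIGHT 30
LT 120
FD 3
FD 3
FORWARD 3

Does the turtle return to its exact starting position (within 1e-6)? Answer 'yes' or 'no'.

Answer: no

Derivation:
Executing turtle program step by step:
Start: pos=(0,0), heading=0, pen down
LT 30: heading 0 -> 30
RT 150: heading 30 -> 240
RT 30: heading 240 -> 210
LT 120: heading 210 -> 330
FD 3: (0,0) -> (2.598,-1.5) [heading=330, draw]
FD 3: (2.598,-1.5) -> (5.196,-3) [heading=330, draw]
FD 3: (5.196,-3) -> (7.794,-4.5) [heading=330, draw]
Final: pos=(7.794,-4.5), heading=330, 3 segment(s) drawn

Start position: (0, 0)
Final position: (7.794, -4.5)
Distance = 9; >= 1e-6 -> NOT closed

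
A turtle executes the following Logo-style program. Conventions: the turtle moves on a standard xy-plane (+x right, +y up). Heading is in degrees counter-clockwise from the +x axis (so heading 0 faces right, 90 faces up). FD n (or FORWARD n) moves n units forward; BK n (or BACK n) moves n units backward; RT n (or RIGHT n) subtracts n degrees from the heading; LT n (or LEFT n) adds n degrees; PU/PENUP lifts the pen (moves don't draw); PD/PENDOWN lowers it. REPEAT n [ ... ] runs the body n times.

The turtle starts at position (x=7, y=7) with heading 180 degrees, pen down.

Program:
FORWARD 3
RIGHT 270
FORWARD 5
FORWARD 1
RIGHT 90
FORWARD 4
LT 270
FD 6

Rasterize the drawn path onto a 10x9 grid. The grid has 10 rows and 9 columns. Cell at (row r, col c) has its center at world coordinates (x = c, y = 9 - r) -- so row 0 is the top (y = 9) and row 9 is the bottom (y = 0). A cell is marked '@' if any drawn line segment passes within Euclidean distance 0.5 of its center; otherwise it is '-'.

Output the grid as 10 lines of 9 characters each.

Segment 0: (7,7) -> (4,7)
Segment 1: (4,7) -> (4,2)
Segment 2: (4,2) -> (4,1)
Segment 3: (4,1) -> (0,1)
Segment 4: (0,1) -> (0,7)

Answer: ---------
---------
@---@@@@-
@---@----
@---@----
@---@----
@---@----
@---@----
@@@@@----
---------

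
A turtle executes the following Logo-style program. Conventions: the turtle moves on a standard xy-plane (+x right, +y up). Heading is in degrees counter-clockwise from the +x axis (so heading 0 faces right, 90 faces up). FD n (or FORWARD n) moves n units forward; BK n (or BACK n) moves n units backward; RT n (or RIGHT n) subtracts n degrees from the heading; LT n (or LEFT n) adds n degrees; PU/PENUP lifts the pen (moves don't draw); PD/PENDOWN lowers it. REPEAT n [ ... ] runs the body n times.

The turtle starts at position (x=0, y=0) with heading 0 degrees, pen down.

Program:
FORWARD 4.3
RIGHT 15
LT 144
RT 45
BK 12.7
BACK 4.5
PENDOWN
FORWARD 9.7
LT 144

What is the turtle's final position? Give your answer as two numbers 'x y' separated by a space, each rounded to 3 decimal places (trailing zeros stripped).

Answer: 3.516 -7.459

Derivation:
Executing turtle program step by step:
Start: pos=(0,0), heading=0, pen down
FD 4.3: (0,0) -> (4.3,0) [heading=0, draw]
RT 15: heading 0 -> 345
LT 144: heading 345 -> 129
RT 45: heading 129 -> 84
BK 12.7: (4.3,0) -> (2.972,-12.63) [heading=84, draw]
BK 4.5: (2.972,-12.63) -> (2.502,-17.106) [heading=84, draw]
PD: pen down
FD 9.7: (2.502,-17.106) -> (3.516,-7.459) [heading=84, draw]
LT 144: heading 84 -> 228
Final: pos=(3.516,-7.459), heading=228, 4 segment(s) drawn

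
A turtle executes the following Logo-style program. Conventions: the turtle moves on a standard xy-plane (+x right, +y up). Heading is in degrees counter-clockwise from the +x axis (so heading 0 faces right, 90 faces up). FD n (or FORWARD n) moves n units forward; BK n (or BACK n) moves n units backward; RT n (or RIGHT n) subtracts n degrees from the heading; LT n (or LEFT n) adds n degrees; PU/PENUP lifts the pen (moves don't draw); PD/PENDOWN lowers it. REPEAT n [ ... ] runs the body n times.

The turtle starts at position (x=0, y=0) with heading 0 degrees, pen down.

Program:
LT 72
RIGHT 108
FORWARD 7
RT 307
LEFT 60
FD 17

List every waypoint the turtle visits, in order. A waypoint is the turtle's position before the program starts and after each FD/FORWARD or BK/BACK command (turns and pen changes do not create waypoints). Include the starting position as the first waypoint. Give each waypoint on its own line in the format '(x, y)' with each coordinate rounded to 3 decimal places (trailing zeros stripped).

Answer: (0, 0)
(5.663, -4.114)
(9.487, 12.45)

Derivation:
Executing turtle program step by step:
Start: pos=(0,0), heading=0, pen down
LT 72: heading 0 -> 72
RT 108: heading 72 -> 324
FD 7: (0,0) -> (5.663,-4.114) [heading=324, draw]
RT 307: heading 324 -> 17
LT 60: heading 17 -> 77
FD 17: (5.663,-4.114) -> (9.487,12.45) [heading=77, draw]
Final: pos=(9.487,12.45), heading=77, 2 segment(s) drawn
Waypoints (3 total):
(0, 0)
(5.663, -4.114)
(9.487, 12.45)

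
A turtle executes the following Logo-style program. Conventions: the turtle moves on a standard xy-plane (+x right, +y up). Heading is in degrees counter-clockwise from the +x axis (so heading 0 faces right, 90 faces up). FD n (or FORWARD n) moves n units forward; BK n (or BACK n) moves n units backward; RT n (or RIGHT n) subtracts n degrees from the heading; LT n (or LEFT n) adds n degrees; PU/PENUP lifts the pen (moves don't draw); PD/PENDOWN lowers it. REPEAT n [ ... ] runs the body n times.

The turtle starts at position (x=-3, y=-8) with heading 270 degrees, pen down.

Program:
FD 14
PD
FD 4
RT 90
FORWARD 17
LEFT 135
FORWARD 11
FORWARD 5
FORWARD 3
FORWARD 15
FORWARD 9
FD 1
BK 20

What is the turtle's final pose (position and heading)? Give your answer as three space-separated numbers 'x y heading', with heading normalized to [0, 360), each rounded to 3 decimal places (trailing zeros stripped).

Executing turtle program step by step:
Start: pos=(-3,-8), heading=270, pen down
FD 14: (-3,-8) -> (-3,-22) [heading=270, draw]
PD: pen down
FD 4: (-3,-22) -> (-3,-26) [heading=270, draw]
RT 90: heading 270 -> 180
FD 17: (-3,-26) -> (-20,-26) [heading=180, draw]
LT 135: heading 180 -> 315
FD 11: (-20,-26) -> (-12.222,-33.778) [heading=315, draw]
FD 5: (-12.222,-33.778) -> (-8.686,-37.314) [heading=315, draw]
FD 3: (-8.686,-37.314) -> (-6.565,-39.435) [heading=315, draw]
FD 15: (-6.565,-39.435) -> (4.042,-50.042) [heading=315, draw]
FD 9: (4.042,-50.042) -> (10.406,-56.406) [heading=315, draw]
FD 1: (10.406,-56.406) -> (11.113,-57.113) [heading=315, draw]
BK 20: (11.113,-57.113) -> (-3.029,-42.971) [heading=315, draw]
Final: pos=(-3.029,-42.971), heading=315, 10 segment(s) drawn

Answer: -3.029 -42.971 315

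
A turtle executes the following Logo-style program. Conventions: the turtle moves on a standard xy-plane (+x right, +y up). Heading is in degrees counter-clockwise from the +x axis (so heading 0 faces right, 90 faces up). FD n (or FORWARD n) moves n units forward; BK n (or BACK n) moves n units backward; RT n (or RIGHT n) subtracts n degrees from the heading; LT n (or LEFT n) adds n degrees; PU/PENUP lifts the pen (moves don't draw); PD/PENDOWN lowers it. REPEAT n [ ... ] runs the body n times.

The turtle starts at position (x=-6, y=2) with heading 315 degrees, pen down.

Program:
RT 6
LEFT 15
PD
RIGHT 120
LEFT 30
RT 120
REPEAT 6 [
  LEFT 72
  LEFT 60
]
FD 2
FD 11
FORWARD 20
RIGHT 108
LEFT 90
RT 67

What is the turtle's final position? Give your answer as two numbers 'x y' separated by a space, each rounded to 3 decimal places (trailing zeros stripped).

Answer: -38.819 -1.449

Derivation:
Executing turtle program step by step:
Start: pos=(-6,2), heading=315, pen down
RT 6: heading 315 -> 309
LT 15: heading 309 -> 324
PD: pen down
RT 120: heading 324 -> 204
LT 30: heading 204 -> 234
RT 120: heading 234 -> 114
REPEAT 6 [
  -- iteration 1/6 --
  LT 72: heading 114 -> 186
  LT 60: heading 186 -> 246
  -- iteration 2/6 --
  LT 72: heading 246 -> 318
  LT 60: heading 318 -> 18
  -- iteration 3/6 --
  LT 72: heading 18 -> 90
  LT 60: heading 90 -> 150
  -- iteration 4/6 --
  LT 72: heading 150 -> 222
  LT 60: heading 222 -> 282
  -- iteration 5/6 --
  LT 72: heading 282 -> 354
  LT 60: heading 354 -> 54
  -- iteration 6/6 --
  LT 72: heading 54 -> 126
  LT 60: heading 126 -> 186
]
FD 2: (-6,2) -> (-7.989,1.791) [heading=186, draw]
FD 11: (-7.989,1.791) -> (-18.929,0.641) [heading=186, draw]
FD 20: (-18.929,0.641) -> (-38.819,-1.449) [heading=186, draw]
RT 108: heading 186 -> 78
LT 90: heading 78 -> 168
RT 67: heading 168 -> 101
Final: pos=(-38.819,-1.449), heading=101, 3 segment(s) drawn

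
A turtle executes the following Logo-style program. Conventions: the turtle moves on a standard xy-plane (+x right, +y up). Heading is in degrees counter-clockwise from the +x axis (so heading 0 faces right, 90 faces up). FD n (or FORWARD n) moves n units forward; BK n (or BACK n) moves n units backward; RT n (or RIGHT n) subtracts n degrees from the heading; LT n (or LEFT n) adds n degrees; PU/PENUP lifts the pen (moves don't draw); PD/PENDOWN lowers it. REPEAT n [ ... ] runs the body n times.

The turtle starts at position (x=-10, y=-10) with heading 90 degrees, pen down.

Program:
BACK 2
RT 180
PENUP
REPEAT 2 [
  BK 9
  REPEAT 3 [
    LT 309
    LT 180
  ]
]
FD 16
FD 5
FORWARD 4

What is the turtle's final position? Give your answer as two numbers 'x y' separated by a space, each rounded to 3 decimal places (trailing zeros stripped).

Executing turtle program step by step:
Start: pos=(-10,-10), heading=90, pen down
BK 2: (-10,-10) -> (-10,-12) [heading=90, draw]
RT 180: heading 90 -> 270
PU: pen up
REPEAT 2 [
  -- iteration 1/2 --
  BK 9: (-10,-12) -> (-10,-3) [heading=270, move]
  REPEAT 3 [
    -- iteration 1/3 --
    LT 309: heading 270 -> 219
    LT 180: heading 219 -> 39
    -- iteration 2/3 --
    LT 309: heading 39 -> 348
    LT 180: heading 348 -> 168
    -- iteration 3/3 --
    LT 309: heading 168 -> 117
    LT 180: heading 117 -> 297
  ]
  -- iteration 2/2 --
  BK 9: (-10,-3) -> (-14.086,5.019) [heading=297, move]
  REPEAT 3 [
    -- iteration 1/3 --
    LT 309: heading 297 -> 246
    LT 180: heading 246 -> 66
    -- iteration 2/3 --
    LT 309: heading 66 -> 15
    LT 180: heading 15 -> 195
    -- iteration 3/3 --
    LT 309: heading 195 -> 144
    LT 180: heading 144 -> 324
  ]
]
FD 16: (-14.086,5.019) -> (-1.142,-4.386) [heading=324, move]
FD 5: (-1.142,-4.386) -> (2.903,-7.324) [heading=324, move]
FD 4: (2.903,-7.324) -> (6.14,-9.676) [heading=324, move]
Final: pos=(6.14,-9.676), heading=324, 1 segment(s) drawn

Answer: 6.14 -9.676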